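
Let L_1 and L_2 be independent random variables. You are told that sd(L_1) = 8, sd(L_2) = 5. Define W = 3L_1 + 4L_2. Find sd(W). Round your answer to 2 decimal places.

31.24

Var(L_1) = 64, Var(L_2) = 25
By independence, Var(W) = (3)²Var(L_1) + (4)²Var(L_2)
= (3)²·64 + (4)²·25 = 976
sd(W) = √976 ≈ 31.24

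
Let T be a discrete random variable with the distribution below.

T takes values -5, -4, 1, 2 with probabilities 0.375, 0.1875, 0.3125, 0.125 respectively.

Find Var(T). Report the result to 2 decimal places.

8.93

E[T] = (-5)(0.375) + (-4)(0.1875) + (1)(0.3125) + (2)(0.125) = -2.0625
E[T²] = (-5)²(0.375) + (-4)²(0.1875) + (1)²(0.3125) + (2)²(0.125) = 13.1875
Var(T) = E[T²] − (E[T])² = 13.1875 − (-2.0625)² = 8.93359375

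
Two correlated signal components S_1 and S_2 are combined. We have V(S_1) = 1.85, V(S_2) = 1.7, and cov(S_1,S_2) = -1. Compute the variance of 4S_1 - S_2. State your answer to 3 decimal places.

V(4S_1 - S_2) = (4)²·V(S_1) + (-1)²·V(S_2) + 2·(4)·(-1)·cov(S_1,S_2)
= 16·1.85 + 1·1.7 + -8·-1 = 39.3

39.300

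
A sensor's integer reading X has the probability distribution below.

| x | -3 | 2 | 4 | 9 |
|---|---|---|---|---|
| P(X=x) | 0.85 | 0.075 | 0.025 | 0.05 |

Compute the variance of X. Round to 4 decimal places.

8.9775

E[X] = (-3)(0.85) + (2)(0.075) + (4)(0.025) + (9)(0.05) = -1.85
E[X²] = (-3)²(0.85) + (2)²(0.075) + (4)²(0.025) + (9)²(0.05) = 12.4
Var(X) = E[X²] − (E[X])² = 12.4 − (-1.85)² = 8.9775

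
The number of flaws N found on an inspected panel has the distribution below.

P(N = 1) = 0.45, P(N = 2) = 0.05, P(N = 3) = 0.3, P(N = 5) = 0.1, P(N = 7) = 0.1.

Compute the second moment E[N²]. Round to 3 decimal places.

E[N²] = (1)²(0.45) + (2)²(0.05) + (3)²(0.3) + (5)²(0.1) + (7)²(0.1) = 10.75

10.750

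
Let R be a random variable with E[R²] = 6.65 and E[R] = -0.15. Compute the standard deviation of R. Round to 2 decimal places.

V(R) = 6.65 − (-0.15)² = 6.6275
sd(R) = √6.6275 ≈ 2.57

2.57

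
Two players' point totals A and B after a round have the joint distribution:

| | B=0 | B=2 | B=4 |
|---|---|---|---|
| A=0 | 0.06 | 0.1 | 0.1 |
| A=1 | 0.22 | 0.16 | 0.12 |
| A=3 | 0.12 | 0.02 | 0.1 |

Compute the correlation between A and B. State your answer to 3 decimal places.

-0.068

E[A] = 1.22,  E[B] = 1.84
E[AB] = 2.12
cov(A,B) = E[AB] − E[A]E[B] = 2.12 − (1.22)(1.84) = -0.1248
var(A) = 1.1716,  var(B) = 2.8544
ρ = -0.1248 / √(1.1716·2.8544) ≈ -0.068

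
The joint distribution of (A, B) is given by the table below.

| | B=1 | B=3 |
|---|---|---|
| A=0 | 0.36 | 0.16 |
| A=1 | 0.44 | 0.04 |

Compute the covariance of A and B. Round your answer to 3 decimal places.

E[A] = 0.48,  E[B] = 1.4
E[AB] = 0.56
Cov(A,B) = E[AB] − E[A]E[B] = 0.56 − (0.48)(1.4) = -0.112

-0.112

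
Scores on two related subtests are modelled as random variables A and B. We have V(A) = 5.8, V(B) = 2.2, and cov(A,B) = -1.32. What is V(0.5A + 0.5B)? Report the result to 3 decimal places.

1.340

V(0.5A + 0.5B) = (0.5)²·V(A) + (0.5)²·V(B) + 2·(0.5)·(0.5)·cov(A,B)
= 0.25·5.8 + 0.25·2.2 + 0.5·-1.32 = 1.34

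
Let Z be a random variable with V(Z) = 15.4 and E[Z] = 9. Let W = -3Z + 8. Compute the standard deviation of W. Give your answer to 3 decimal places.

11.773

V(-3Z + 8) = (-3)²·15.4 = 138.6
SD(W) = √138.6 ≈ 11.773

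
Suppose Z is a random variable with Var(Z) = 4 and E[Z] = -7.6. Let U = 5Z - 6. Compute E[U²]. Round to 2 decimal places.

2036.00

E[5Z - 6] = 5·-7.6 − 6 = -44
Var(5Z - 6) = (5)²·4 = 100
E[U²] = Var(U) + (E[U])² = 100 + (-44)² = 2036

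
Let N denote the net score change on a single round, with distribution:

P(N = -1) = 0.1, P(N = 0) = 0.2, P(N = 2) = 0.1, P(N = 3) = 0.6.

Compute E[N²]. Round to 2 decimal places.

E[N²] = (-1)²(0.1) + (0)²(0.2) + (2)²(0.1) + (3)²(0.6) = 5.9

5.90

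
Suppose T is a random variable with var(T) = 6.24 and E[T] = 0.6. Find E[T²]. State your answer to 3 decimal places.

E[T²] = var(T) + (E[T])² = 6.24 + (0.6)² = 6.6

6.600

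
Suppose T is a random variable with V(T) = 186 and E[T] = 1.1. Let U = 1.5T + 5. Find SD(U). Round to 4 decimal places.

20.4573

V(1.5T + 5) = (1.5)²·186 = 418.5
SD(U) = √418.5 ≈ 20.4573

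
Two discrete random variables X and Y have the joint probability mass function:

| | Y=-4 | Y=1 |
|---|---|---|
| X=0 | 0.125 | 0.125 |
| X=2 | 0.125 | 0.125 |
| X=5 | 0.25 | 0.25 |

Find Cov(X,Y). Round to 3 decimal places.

0.000

E[X] = 3,  E[Y] = -1.5
E[XY] = -4.5
Cov(X,Y) = E[XY] − E[X]E[Y] = -4.5 − (3)(-1.5) = 0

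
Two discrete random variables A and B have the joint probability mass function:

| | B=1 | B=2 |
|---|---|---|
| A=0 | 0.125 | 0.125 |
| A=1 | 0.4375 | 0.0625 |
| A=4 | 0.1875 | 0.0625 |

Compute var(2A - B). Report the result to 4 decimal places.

E[A] = 1.5,  E[B] = 1.25,  E[AB] = 1.8125
var(A) = 4.5 − (1.5)² = 2.25;  var(B) = 1.75 − (1.25)² = 0.1875
Cov(A,B) = 1.8125 − (1.5)(1.25) = -0.0625
var(2A - B) = (2)²·2.25 + (-1)²·0.1875 + 2·(2)·(-1)·-0.0625 = 9.4375

9.4375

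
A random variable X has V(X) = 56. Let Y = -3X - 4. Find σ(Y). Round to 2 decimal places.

22.45

V(-3X - 4) = (-3)²·56 = 504
σ(Y) = √504 ≈ 22.45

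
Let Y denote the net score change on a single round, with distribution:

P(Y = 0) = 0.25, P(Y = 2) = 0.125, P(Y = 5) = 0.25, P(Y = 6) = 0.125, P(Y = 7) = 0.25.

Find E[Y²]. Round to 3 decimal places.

E[Y²] = (0)²(0.25) + (2)²(0.125) + (5)²(0.25) + (6)²(0.125) + (7)²(0.25) = 23.5

23.500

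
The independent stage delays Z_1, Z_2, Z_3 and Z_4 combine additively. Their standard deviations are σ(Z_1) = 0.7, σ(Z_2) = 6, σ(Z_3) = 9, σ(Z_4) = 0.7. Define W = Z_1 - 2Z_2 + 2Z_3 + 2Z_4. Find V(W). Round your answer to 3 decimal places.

470.450

V(Z_1) = 0.49, V(Z_2) = 36, V(Z_3) = 81, V(Z_4) = 0.49
By independence, V(W) = (1)²V(Z_1) + (-2)²V(Z_2) + (2)²V(Z_3) + (2)²V(Z_4)
= (1)²·0.49 + (-2)²·36 + (2)²·81 + (2)²·0.49 = 470.45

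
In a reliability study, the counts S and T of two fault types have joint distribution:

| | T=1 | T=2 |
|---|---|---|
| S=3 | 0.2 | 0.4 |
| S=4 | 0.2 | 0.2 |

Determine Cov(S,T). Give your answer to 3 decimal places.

-0.040

E[S] = 3.4,  E[T] = 1.6
E[ST] = 5.4
Cov(S,T) = E[ST] − E[S]E[T] = 5.4 − (3.4)(1.6) = -0.04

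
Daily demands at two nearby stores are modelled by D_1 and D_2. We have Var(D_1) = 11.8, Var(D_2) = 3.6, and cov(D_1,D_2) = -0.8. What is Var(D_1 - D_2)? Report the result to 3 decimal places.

17.000

Var(D_1 - D_2) = (1)²·Var(D_1) + (-1)²·Var(D_2) + 2·(1)·(-1)·cov(D_1,D_2)
= 1·11.8 + 1·3.6 + -2·-0.8 = 17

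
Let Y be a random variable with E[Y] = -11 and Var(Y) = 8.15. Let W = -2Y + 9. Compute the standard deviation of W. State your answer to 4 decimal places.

Var(-2Y + 9) = (-2)²·8.15 = 32.6
σ(W) = √32.6 ≈ 5.7096

5.7096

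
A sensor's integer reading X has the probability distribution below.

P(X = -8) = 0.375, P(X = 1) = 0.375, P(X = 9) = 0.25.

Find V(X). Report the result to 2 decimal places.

44.48

E[X] = (-8)(0.375) + (1)(0.375) + (9)(0.25) = -0.375
E[X²] = (-8)²(0.375) + (1)²(0.375) + (9)²(0.25) = 44.625
V(X) = E[X²] − (E[X])² = 44.625 − (-0.375)² = 44.484375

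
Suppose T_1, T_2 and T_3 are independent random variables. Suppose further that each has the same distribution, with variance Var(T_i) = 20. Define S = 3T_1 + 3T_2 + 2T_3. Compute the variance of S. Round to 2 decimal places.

By independence, Var(S) = (3)²Var(T_1) + (3)²Var(T_2) + (2)²Var(T_3)
= (3)²·20 + (3)²·20 + (2)²·20 = 440

440.00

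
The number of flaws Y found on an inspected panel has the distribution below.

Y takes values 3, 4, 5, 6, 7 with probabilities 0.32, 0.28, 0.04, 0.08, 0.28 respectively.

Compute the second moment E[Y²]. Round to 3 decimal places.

E[Y²] = (3)²(0.32) + (4)²(0.28) + (5)²(0.04) + (6)²(0.08) + (7)²(0.28) = 24.96

24.960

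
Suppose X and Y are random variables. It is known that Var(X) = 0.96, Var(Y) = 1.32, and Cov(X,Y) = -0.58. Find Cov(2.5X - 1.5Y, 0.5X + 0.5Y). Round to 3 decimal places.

-0.080

Cov(2.5X - 1.5Y, 0.5X + 0.5Y) = (2.5)(0.5)Var(X) + (-1.5)(0.5)Var(Y) + [(2.5)(0.5) + (-1.5)(0.5)]Cov(X,Y)
= 1.25·0.96 + -0.75·1.32 + 0.5·-0.58 = -0.08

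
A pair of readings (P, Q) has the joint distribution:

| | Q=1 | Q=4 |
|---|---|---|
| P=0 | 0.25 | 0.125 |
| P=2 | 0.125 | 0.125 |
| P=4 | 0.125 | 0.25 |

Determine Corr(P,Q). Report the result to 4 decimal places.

E[P] = 2,  E[Q] = 2.5
E[PQ] = 5.75
Cov(P,Q) = E[PQ] − E[P]E[Q] = 5.75 − (2)(2.5) = 0.75
Var(P) = 3,  Var(Q) = 2.25
ρ = 0.75 / √(3·2.25) ≈ 0.2887

0.2887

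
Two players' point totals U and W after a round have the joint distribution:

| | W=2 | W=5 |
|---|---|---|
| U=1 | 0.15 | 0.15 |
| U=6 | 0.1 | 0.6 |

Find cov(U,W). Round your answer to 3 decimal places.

E[U] = 4.5,  E[W] = 4.25
E[UW] = 20.25
cov(U,W) = E[UW] − E[U]E[W] = 20.25 − (4.5)(4.25) = 1.125

1.125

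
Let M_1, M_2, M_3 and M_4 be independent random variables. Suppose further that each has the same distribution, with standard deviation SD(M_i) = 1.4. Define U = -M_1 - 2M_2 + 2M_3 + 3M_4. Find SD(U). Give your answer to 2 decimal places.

5.94

Var(M_i) = (1.4)² = 1.96
By independence, Var(U) = (-1)²Var(M_1) + (-2)²Var(M_2) + (2)²Var(M_3) + (3)²Var(M_4)
= (-1)²·1.96 + (-2)²·1.96 + (2)²·1.96 + (3)²·1.96 = 35.28
SD(U) = √35.28 ≈ 5.94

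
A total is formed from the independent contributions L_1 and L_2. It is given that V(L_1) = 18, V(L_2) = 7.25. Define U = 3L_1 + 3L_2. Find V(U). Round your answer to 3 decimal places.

227.250

By independence, V(U) = (3)²V(L_1) + (3)²V(L_2)
= (3)²·18 + (3)²·7.25 = 227.25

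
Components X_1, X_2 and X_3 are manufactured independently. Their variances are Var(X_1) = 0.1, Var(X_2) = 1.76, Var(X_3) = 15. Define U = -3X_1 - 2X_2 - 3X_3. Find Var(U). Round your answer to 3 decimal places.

142.940

By independence, Var(U) = (-3)²Var(X_1) + (-2)²Var(X_2) + (-3)²Var(X_3)
= (-3)²·0.1 + (-2)²·1.76 + (-3)²·15 = 142.94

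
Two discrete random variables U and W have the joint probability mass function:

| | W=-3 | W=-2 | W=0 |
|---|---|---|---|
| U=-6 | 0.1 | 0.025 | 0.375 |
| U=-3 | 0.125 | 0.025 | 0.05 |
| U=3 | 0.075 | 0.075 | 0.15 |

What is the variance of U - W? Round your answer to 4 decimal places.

E[U] = -2.7,  E[W] = -1.15,  E[UW] = 2.25
var(U) = 22.5 − (-2.7)² = 15.21;  var(W) = 3.2 − (-1.15)² = 1.8775
cov(U,W) = 2.25 − (-2.7)(-1.15) = -0.855
var(U - W) = (1)²·15.21 + (-1)²·1.8775 + 2·(1)·(-1)·-0.855 = 18.7975

18.7975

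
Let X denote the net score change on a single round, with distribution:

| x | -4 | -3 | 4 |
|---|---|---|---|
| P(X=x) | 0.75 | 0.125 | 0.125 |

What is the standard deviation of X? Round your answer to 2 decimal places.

E[X] = (-4)(0.75) + (-3)(0.125) + (4)(0.125) = -2.875
E[X²] = (-4)²(0.75) + (-3)²(0.125) + (4)²(0.125) = 15.125
var(X) = E[X²] − (E[X])² = 15.125 − (-2.875)² = 6.859375
sd(X) = √6.859375 ≈ 2.62

2.62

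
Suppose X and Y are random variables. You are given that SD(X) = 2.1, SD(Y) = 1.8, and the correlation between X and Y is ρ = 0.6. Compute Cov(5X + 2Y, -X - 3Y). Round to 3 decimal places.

-80.046

Var(X) = (2.1)² = 4.41;  Var(Y) = (1.8)² = 3.24
Cov(X,Y) = ρ·SD(X)·SD(Y) = 0.6·2.1·1.8 = 2.268
Cov(5X + 2Y, -X - 3Y) = (5)(-1)Var(X) + (2)(-3)Var(Y) + [(5)(-3) + (2)(-1)]Cov(X,Y)
= -5·4.41 + -6·3.24 + -17·2.268 = -80.046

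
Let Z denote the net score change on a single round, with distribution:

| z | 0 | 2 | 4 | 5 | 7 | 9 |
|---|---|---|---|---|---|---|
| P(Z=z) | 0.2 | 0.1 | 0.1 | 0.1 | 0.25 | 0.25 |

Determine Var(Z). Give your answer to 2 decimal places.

E[Z] = (0)(0.2) + (2)(0.1) + (4)(0.1) + (5)(0.1) + (7)(0.25) + (9)(0.25) = 5.1
E[Z²] = (0)²(0.2) + (2)²(0.1) + (4)²(0.1) + (5)²(0.1) + (7)²(0.25) + (9)²(0.25) = 37
Var(Z) = E[Z²] − (E[Z])² = 37 − (5.1)² = 10.99

10.99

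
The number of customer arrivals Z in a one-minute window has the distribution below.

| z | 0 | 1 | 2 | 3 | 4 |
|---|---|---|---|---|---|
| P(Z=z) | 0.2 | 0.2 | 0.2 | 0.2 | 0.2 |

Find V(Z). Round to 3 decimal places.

2.000

E[Z] = (0)(0.2) + (1)(0.2) + (2)(0.2) + (3)(0.2) + (4)(0.2) = 2
E[Z²] = (0)²(0.2) + (1)²(0.2) + (2)²(0.2) + (3)²(0.2) + (4)²(0.2) = 6
V(Z) = E[Z²] − (E[Z])² = 6 − (2)² = 2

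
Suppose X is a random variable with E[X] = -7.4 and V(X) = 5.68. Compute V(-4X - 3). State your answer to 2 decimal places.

90.88

V(-4X - 3) = (-4)²·V(X) = 16·5.68 = 90.88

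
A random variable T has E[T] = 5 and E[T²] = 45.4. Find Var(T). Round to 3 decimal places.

Var(T) = 45.4 − (5)² = 20.4

20.400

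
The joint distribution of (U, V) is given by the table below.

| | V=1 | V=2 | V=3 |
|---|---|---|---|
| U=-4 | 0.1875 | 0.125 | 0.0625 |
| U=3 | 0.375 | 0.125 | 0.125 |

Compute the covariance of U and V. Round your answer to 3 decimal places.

-0.109

E[U] = 0.375,  E[V] = 1.625
E[UV] = 0.5
cov(U,V) = E[UV] − E[U]E[V] = 0.5 − (0.375)(1.625) = -0.109375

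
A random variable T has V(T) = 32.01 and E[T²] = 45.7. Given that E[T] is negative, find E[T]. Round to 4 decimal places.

(E[T])² = E[T²] − V(T) = 45.7 − 32.01 = 13.69
E[T] = −√13.69 = -3.7

-3.7000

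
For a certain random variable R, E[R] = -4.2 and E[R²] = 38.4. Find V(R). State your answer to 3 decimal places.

V(R) = 38.4 − (-4.2)² = 20.76

20.760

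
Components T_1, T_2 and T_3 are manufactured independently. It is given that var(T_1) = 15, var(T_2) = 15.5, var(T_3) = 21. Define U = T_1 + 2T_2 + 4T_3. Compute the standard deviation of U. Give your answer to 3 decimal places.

By independence, var(U) = (1)²var(T_1) + (2)²var(T_2) + (4)²var(T_3)
= (1)²·15 + (2)²·15.5 + (4)²·21 = 413
SD(U) = √413 ≈ 20.322

20.322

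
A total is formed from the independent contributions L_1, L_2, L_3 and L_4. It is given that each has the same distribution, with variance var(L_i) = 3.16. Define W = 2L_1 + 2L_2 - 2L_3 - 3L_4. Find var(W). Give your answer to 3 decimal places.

By independence, var(W) = (2)²var(L_1) + (2)²var(L_2) + (-2)²var(L_3) + (-3)²var(L_4)
= (2)²·3.16 + (2)²·3.16 + (-2)²·3.16 + (-3)²·3.16 = 66.36

66.360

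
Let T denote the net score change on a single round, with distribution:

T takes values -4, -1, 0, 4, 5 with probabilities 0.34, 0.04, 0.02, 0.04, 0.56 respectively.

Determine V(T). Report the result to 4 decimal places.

E[T] = (-4)(0.34) + (-1)(0.04) + (0)(0.02) + (4)(0.04) + (5)(0.56) = 1.56
E[T²] = (-4)²(0.34) + (-1)²(0.04) + (0)²(0.02) + (4)²(0.04) + (5)²(0.56) = 20.12
V(T) = E[T²] − (E[T])² = 20.12 − (1.56)² = 17.6864

17.6864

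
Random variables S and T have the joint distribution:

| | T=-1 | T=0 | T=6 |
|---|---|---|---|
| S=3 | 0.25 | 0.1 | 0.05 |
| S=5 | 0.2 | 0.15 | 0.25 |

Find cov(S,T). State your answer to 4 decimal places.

E[S] = 4.2,  E[T] = 1.35
E[ST] = 6.65
cov(S,T) = E[ST] − E[S]E[T] = 6.65 − (4.2)(1.35) = 0.98

0.9800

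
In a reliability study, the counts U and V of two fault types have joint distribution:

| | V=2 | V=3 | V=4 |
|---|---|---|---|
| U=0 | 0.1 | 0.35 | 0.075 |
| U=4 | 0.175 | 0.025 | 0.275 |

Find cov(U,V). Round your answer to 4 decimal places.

E[U] = 1.9,  E[V] = 3.075
E[UV] = 6.1
cov(U,V) = E[UV] − E[U]E[V] = 6.1 − (1.9)(3.075) = 0.2575

0.2575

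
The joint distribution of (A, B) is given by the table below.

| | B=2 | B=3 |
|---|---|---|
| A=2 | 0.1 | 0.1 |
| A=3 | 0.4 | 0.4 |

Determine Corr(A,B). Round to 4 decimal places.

0.0000

E[A] = 2.8,  E[B] = 2.5
E[AB] = 7
cov(A,B) = E[AB] − E[A]E[B] = 7 − (2.8)(2.5) = 0
Var(A) = 0.16,  Var(B) = 0.25
ρ = 0 / √(0.16·0.25) ≈ 0.0000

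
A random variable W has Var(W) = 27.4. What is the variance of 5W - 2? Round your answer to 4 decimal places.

685.0000

Var(5W - 2) = (5)²·Var(W) = 25·27.4 = 685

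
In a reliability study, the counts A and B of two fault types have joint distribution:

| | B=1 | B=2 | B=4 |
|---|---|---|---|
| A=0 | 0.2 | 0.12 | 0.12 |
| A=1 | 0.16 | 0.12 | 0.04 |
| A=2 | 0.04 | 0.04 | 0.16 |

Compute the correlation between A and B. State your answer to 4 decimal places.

E[A] = 0.8,  E[B] = 2.24
E[AB] = 2.08
Cov(A,B) = E[AB] − E[A]E[B] = 2.08 − (0.8)(2.24) = 0.288
V(A) = 0.64,  V(B) = 1.6224
ρ = 0.288 / √(0.64·1.6224) ≈ 0.2826

0.2826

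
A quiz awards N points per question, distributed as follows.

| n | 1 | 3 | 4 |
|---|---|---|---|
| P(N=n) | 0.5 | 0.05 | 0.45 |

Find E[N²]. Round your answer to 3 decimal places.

E[N²] = (1)²(0.5) + (3)²(0.05) + (4)²(0.45) = 8.15

8.150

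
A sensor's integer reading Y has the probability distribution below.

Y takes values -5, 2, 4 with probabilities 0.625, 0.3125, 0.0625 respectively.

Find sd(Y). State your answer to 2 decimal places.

E[Y] = (-5)(0.625) + (2)(0.3125) + (4)(0.0625) = -2.25
E[Y²] = (-5)²(0.625) + (2)²(0.3125) + (4)²(0.0625) = 17.875
Var(Y) = E[Y²] − (E[Y])² = 17.875 − (-2.25)² = 12.8125
sd(Y) = √12.8125 ≈ 3.58

3.58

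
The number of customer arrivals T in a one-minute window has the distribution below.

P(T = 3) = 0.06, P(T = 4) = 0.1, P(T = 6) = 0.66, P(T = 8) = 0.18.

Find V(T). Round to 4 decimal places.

E[T] = (3)(0.06) + (4)(0.1) + (6)(0.66) + (8)(0.18) = 5.98
E[T²] = (3)²(0.06) + (4)²(0.1) + (6)²(0.66) + (8)²(0.18) = 37.42
V(T) = E[T²] − (E[T])² = 37.42 − (5.98)² = 1.6596

1.6596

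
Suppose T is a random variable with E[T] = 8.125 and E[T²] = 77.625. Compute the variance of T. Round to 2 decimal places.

11.61

Var(T) = 77.625 − (8.125)² = 11.609375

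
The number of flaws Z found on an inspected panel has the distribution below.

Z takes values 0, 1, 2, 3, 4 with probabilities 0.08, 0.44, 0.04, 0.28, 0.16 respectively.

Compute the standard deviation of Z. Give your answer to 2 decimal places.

E[Z] = (0)(0.08) + (1)(0.44) + (2)(0.04) + (3)(0.28) + (4)(0.16) = 2
E[Z²] = (0)²(0.08) + (1)²(0.44) + (2)²(0.04) + (3)²(0.28) + (4)²(0.16) = 5.68
V(Z) = E[Z²] − (E[Z])² = 5.68 − (2)² = 1.68
SD(Z) = √1.68 ≈ 1.30

1.30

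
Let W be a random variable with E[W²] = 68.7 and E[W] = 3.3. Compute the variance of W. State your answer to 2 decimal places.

Var(W) = 68.7 − (3.3)² = 57.81

57.81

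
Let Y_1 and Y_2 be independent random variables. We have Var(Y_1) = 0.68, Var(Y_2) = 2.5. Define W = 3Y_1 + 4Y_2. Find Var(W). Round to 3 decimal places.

46.120

By independence, Var(W) = (3)²Var(Y_1) + (4)²Var(Y_2)
= (3)²·0.68 + (4)²·2.5 = 46.12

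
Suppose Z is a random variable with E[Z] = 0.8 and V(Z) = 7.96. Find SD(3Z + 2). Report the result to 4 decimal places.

8.4640

V(3Z + 2) = (3)²·7.96 = 71.64
SD(3Z + 2) = √71.64 ≈ 8.4640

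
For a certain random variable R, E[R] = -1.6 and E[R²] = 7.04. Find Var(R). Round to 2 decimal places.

4.48

Var(R) = 7.04 − (-1.6)² = 4.48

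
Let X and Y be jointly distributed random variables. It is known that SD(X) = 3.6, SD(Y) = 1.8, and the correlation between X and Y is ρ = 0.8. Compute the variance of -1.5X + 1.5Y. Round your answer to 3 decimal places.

13.122

var(X) = (3.6)² = 12.96;  var(Y) = (1.8)² = 3.24
cov(X,Y) = ρ·SD(X)·SD(Y) = 0.8·3.6·1.8 = 5.184
var(-1.5X + 1.5Y) = (-1.5)²·var(X) + (1.5)²·var(Y) + 2·(-1.5)·(1.5)·cov(X,Y)
= 2.25·12.96 + 2.25·3.24 + -4.5·5.184 = 13.122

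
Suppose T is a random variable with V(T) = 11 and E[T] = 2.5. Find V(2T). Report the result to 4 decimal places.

44.0000

V(2T) = (2)²·V(T) = 4·11 = 44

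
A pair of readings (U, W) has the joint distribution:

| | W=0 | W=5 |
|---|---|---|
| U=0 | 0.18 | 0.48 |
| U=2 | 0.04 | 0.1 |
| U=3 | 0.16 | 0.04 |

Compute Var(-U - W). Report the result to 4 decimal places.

E[U] = 0.88,  E[W] = 3.1,  E[UW] = 1.6
Var(U) = 2.36 − (0.88)² = 1.5856;  Var(W) = 15.5 − (3.1)² = 5.89
Cov(U,W) = 1.6 − (0.88)(3.1) = -1.128
Var(-U - W) = (-1)²·1.5856 + (-1)²·5.89 + 2·(-1)·(-1)·-1.128 = 5.2196

5.2196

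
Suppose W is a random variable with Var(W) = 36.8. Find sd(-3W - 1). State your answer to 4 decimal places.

18.1989

Var(-3W - 1) = (-3)²·36.8 = 331.2
sd(-3W - 1) = √331.2 ≈ 18.1989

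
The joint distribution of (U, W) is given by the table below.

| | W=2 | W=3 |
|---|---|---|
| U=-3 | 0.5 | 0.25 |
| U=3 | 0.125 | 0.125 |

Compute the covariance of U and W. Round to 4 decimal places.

E[U] = -1.5,  E[W] = 2.375
E[UW] = -3.375
Cov(U,W) = E[UW] − E[U]E[W] = -3.375 − (-1.5)(2.375) = 0.1875

0.1875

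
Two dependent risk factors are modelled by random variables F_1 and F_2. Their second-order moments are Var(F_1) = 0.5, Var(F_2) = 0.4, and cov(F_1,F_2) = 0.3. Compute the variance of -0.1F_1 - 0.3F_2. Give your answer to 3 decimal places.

0.059

Var(-0.1F_1 - 0.3F_2) = (-0.1)²·Var(F_1) + (-0.3)²·Var(F_2) + 2·(-0.1)·(-0.3)·cov(F_1,F_2)
= 0.01·0.5 + 0.09·0.4 + 0.06·0.3 = 0.059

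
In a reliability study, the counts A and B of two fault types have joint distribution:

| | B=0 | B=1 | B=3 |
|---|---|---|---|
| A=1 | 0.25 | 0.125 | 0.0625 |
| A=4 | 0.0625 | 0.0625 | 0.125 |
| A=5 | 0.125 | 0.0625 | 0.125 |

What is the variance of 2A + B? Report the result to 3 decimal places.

E[A] = 3,  E[B] = 1.1875,  E[AB] = 4.25
Var(A) = 12.25 − (3)² = 3.25;  Var(B) = 3.0625 − (1.1875)² = 1.65234375
Cov(A,B) = 4.25 − (3)(1.1875) = 0.6875
Var(2A + B) = (2)²·3.25 + (1)²·1.65234375 + 2·(2)·(1)·0.6875 = 17.40234375

17.402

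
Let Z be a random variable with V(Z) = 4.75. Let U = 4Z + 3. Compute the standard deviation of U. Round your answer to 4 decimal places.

8.7178

V(4Z + 3) = (4)²·4.75 = 76
SD(U) = √76 ≈ 8.7178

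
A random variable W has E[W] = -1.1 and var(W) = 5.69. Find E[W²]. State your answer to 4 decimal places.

E[W²] = var(W) + (E[W])² = 5.69 + (-1.1)² = 6.9

6.9000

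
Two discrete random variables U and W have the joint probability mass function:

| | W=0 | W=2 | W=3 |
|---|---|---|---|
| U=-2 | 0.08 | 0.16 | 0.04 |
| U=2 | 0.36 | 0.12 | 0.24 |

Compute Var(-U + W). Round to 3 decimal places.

5.290

E[U] = 0.88,  E[W] = 1.4,  E[UW] = 1.04
Var(U) = 4 − (0.88)² = 3.2256;  Var(W) = 3.64 − (1.4)² = 1.68
Cov(U,W) = 1.04 − (0.88)(1.4) = -0.192
Var(-U + W) = (-1)²·3.2256 + (1)²·1.68 + 2·(-1)·(1)·-0.192 = 5.2896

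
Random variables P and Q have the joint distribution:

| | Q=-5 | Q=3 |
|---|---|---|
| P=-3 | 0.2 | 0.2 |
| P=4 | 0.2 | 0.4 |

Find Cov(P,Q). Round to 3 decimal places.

E[P] = 1.2,  E[Q] = -0.2
E[PQ] = 2
Cov(P,Q) = E[PQ] − E[P]E[Q] = 2 − (1.2)(-0.2) = 2.24

2.240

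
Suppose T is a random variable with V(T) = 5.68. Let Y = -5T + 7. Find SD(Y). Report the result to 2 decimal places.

11.92

V(-5T + 7) = (-5)²·5.68 = 142
SD(Y) = √142 ≈ 11.92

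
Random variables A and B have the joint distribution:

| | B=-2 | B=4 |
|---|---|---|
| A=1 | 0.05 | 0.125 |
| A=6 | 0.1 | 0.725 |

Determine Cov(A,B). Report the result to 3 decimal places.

0.713

E[A] = 5.125,  E[B] = 3.1
E[AB] = 16.6
Cov(A,B) = E[AB] − E[A]E[B] = 16.6 − (5.125)(3.1) = 0.7125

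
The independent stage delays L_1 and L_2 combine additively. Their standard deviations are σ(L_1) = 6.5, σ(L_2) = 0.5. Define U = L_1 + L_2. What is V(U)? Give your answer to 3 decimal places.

V(L_1) = 42.25, V(L_2) = 0.25
By independence, V(U) = (1)²V(L_1) + (1)²V(L_2)
= (1)²·42.25 + (1)²·0.25 = 42.5

42.500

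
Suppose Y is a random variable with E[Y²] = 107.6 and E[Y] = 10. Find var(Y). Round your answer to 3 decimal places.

7.600

var(Y) = 107.6 − (10)² = 7.6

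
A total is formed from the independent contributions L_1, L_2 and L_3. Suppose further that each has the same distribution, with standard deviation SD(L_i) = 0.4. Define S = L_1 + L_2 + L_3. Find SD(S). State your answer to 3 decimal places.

Var(L_i) = (0.4)² = 0.16
By independence, Var(S) = (1)²Var(L_1) + (1)²Var(L_2) + (1)²Var(L_3)
= (1)²·0.16 + (1)²·0.16 + (1)²·0.16 = 0.48
SD(S) = √0.48 ≈ 0.693

0.693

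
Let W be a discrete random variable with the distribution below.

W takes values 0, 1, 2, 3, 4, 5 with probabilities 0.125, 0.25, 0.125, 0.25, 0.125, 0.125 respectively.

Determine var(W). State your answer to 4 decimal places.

2.4844

E[W] = (0)(0.125) + (1)(0.25) + (2)(0.125) + (3)(0.25) + (4)(0.125) + (5)(0.125) = 2.375
E[W²] = (0)²(0.125) + (1)²(0.25) + (2)²(0.125) + (3)²(0.25) + (4)²(0.125) + (5)²(0.125) = 8.125
var(W) = E[W²] − (E[W])² = 8.125 − (2.375)² = 2.484375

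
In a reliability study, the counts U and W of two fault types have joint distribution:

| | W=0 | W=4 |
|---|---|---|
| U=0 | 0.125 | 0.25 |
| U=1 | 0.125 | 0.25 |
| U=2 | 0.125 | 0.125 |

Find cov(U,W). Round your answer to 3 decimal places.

E[U] = 0.875,  E[W] = 2.5
E[UW] = 2
cov(U,W) = E[UW] − E[U]E[W] = 2 − (0.875)(2.5) = -0.1875

-0.188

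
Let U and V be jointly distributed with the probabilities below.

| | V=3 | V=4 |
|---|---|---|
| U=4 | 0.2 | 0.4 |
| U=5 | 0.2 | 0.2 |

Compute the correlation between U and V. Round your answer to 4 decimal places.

E[U] = 4.4,  E[V] = 3.6
E[UV] = 15.8
cov(U,V) = E[UV] − E[U]E[V] = 15.8 − (4.4)(3.6) = -0.04
Var(U) = 0.24,  Var(V) = 0.24
ρ = -0.04 / √(0.24·0.24) ≈ -0.1667

-0.1667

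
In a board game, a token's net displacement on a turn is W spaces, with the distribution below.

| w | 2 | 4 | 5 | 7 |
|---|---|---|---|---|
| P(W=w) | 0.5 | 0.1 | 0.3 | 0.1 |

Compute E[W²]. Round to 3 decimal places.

E[W²] = (2)²(0.5) + (4)²(0.1) + (5)²(0.3) + (7)²(0.1) = 16

16.000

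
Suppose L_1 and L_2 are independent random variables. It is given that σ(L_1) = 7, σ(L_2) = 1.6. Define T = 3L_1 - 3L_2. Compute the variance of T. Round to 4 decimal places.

464.0400

Var(L_1) = 49, Var(L_2) = 2.56
By independence, Var(T) = (3)²Var(L_1) + (-3)²Var(L_2)
= (3)²·49 + (-3)²·2.56 = 464.04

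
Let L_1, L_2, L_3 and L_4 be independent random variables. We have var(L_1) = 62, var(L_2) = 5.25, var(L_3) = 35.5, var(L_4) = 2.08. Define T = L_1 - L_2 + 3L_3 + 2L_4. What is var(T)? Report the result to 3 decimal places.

By independence, var(T) = (1)²var(L_1) + (-1)²var(L_2) + (3)²var(L_3) + (2)²var(L_4)
= (1)²·62 + (-1)²·5.25 + (3)²·35.5 + (2)²·2.08 = 395.07

395.070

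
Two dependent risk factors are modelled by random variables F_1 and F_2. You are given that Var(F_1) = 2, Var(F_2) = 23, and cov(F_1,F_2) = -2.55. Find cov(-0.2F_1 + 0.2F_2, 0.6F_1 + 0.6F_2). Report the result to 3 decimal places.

cov(-0.2F_1 + 0.2F_2, 0.6F_1 + 0.6F_2) = (-0.2)(0.6)Var(F_1) + (0.2)(0.6)Var(F_2) + [(-0.2)(0.6) + (0.2)(0.6)]cov(F_1,F_2)
= -0.12·2 + 0.12·23 + 0·-2.55 = 2.52

2.520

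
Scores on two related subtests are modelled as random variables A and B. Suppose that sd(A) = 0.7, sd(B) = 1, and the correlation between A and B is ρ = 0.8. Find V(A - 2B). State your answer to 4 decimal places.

2.2500

V(A) = (0.7)² = 0.49;  V(B) = (1)² = 1
Cov(A,B) = ρ·sd(A)·sd(B) = 0.8·0.7·1 = 0.56
V(A - 2B) = (1)²·V(A) + (-2)²·V(B) + 2·(1)·(-2)·Cov(A,B)
= 1·0.49 + 4·1 + -4·0.56 = 2.25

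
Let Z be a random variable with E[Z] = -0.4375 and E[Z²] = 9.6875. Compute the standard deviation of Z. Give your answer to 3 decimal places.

3.082

Var(Z) = 9.6875 − (-0.4375)² = 9.49609375
SD(Z) = √9.49609375 ≈ 3.082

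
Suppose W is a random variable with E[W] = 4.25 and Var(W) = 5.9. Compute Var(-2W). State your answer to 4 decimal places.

23.6000

Var(-2W) = (-2)²·Var(W) = 4·5.9 = 23.6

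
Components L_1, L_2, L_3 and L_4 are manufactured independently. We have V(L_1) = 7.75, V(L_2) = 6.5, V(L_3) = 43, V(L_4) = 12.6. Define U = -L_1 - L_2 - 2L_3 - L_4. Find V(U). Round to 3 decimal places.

By independence, V(U) = (-1)²V(L_1) + (-1)²V(L_2) + (-2)²V(L_3) + (-1)²V(L_4)
= (-1)²·7.75 + (-1)²·6.5 + (-2)²·43 + (-1)²·12.6 = 198.85

198.850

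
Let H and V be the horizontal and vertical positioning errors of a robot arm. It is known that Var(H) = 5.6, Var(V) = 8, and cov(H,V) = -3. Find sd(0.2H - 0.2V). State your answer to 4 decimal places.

0.8854

Var(0.2H - 0.2V) = (0.2)²·Var(H) + (-0.2)²·Var(V) + 2·(0.2)·(-0.2)·cov(H,V)
= 0.04·5.6 + 0.04·8 + -0.08·-3 = 0.784
sd(0.2H - 0.2V) = √0.784 ≈ 0.8854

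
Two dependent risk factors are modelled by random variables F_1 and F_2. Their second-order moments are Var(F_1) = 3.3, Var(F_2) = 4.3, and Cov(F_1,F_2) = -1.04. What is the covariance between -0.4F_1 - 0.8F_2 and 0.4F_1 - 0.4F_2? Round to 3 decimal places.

Cov(-0.4F_1 - 0.8F_2, 0.4F_1 - 0.4F_2) = (-0.4)(0.4)Var(F_1) + (-0.8)(-0.4)Var(F_2) + [(-0.4)(-0.4) + (-0.8)(0.4)]Cov(F_1,F_2)
= -0.16·3.3 + 0.32·4.3 + -0.16·-1.04 = 1.0144

1.014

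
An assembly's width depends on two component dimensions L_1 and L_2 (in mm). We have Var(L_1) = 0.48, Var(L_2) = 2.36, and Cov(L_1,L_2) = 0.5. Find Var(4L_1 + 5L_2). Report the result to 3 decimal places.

Var(4L_1 + 5L_2) = (4)²·Var(L_1) + (5)²·Var(L_2) + 2·(4)·(5)·Cov(L_1,L_2)
= 16·0.48 + 25·2.36 + 40·0.5 = 86.68

86.680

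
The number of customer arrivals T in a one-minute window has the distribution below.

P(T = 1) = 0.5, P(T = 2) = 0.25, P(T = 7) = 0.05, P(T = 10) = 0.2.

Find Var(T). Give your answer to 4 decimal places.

12.7275

E[T] = (1)(0.5) + (2)(0.25) + (7)(0.05) + (10)(0.2) = 3.35
E[T²] = (1)²(0.5) + (2)²(0.25) + (7)²(0.05) + (10)²(0.2) = 23.95
Var(T) = E[T²] − (E[T])² = 23.95 − (3.35)² = 12.7275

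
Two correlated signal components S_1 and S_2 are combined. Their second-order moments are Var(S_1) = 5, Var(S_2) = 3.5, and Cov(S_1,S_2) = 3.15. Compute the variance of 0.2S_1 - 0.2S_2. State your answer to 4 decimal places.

Var(0.2S_1 - 0.2S_2) = (0.2)²·Var(S_1) + (-0.2)²·Var(S_2) + 2·(0.2)·(-0.2)·Cov(S_1,S_2)
= 0.04·5 + 0.04·3.5 + -0.08·3.15 = 0.088

0.0880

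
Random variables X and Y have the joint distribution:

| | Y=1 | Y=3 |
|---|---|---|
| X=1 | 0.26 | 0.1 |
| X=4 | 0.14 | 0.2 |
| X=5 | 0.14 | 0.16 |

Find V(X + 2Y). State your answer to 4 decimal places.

8.6564

E[X] = 3.22,  E[Y] = 1.92,  E[XY] = 6.62
V(X) = 13.3 − (3.22)² = 2.9316;  V(Y) = 4.68 − (1.92)² = 0.9936
cov(X,Y) = 6.62 − (3.22)(1.92) = 0.4376
V(X + 2Y) = (1)²·2.9316 + (2)²·0.9936 + 2·(1)·(2)·0.4376 = 8.6564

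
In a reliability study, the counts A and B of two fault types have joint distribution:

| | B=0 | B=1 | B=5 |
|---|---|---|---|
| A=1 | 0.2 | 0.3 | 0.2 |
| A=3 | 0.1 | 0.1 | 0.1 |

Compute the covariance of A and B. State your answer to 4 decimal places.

E[A] = 1.6,  E[B] = 1.9
E[AB] = 3.1
Cov(A,B) = E[AB] − E[A]E[B] = 3.1 − (1.6)(1.9) = 0.06

0.0600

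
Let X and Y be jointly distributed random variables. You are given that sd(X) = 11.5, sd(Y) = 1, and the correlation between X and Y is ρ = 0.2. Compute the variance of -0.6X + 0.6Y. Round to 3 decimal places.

Var(X) = (11.5)² = 132.25;  Var(Y) = (1)² = 1
Cov(X,Y) = ρ·sd(X)·sd(Y) = 0.2·11.5·1 = 2.3
Var(-0.6X + 0.6Y) = (-0.6)²·Var(X) + (0.6)²·Var(Y) + 2·(-0.6)·(0.6)·Cov(X,Y)
= 0.36·132.25 + 0.36·1 + -0.72·2.3 = 46.314

46.314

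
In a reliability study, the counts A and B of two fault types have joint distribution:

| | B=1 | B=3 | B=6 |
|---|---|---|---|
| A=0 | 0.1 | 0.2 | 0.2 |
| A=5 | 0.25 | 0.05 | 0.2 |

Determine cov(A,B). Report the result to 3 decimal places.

E[A] = 2.5,  E[B] = 3.5
E[AB] = 8
cov(A,B) = E[AB] − E[A]E[B] = 8 − (2.5)(3.5) = -0.75

-0.750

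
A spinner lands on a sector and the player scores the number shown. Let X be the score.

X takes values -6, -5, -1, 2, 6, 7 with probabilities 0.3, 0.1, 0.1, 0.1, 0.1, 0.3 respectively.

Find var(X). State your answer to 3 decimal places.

31.850

E[X] = (-6)(0.3) + (-5)(0.1) + (-1)(0.1) + (2)(0.1) + (6)(0.1) + (7)(0.3) = 0.5
E[X²] = (-6)²(0.3) + (-5)²(0.1) + (-1)²(0.1) + (2)²(0.1) + (6)²(0.1) + (7)²(0.3) = 32.1
var(X) = E[X²] − (E[X])² = 32.1 − (0.5)² = 31.85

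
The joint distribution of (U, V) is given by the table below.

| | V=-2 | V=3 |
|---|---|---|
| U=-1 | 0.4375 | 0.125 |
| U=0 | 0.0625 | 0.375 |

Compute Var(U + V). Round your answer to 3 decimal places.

E[U] = -0.5625,  E[V] = 0.5,  E[UV] = 0.5
Var(U) = 0.5625 − (-0.5625)² = 0.24609375;  Var(V) = 6.5 − (0.5)² = 6.25
cov(U,V) = 0.5 − (-0.5625)(0.5) = 0.78125
Var(U + V) = (1)²·0.24609375 + (1)²·6.25 + 2·(1)·(1)·0.78125 = 8.05859375

8.059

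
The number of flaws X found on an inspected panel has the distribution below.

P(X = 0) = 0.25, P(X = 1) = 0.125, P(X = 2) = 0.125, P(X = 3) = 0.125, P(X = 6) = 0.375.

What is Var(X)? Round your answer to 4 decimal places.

6.2500

E[X] = (0)(0.25) + (1)(0.125) + (2)(0.125) + (3)(0.125) + (6)(0.375) = 3
E[X²] = (0)²(0.25) + (1)²(0.125) + (2)²(0.125) + (3)²(0.125) + (6)²(0.375) = 15.25
Var(X) = E[X²] − (E[X])² = 15.25 − (3)² = 6.25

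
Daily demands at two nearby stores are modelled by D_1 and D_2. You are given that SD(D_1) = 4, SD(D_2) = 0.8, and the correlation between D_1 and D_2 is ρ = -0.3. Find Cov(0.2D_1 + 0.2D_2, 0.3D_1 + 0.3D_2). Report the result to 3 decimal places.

V(D_1) = (4)² = 16;  V(D_2) = (0.8)² = 0.64
Cov(D_1,D_2) = ρ·SD(D_1)·SD(D_2) = -0.3·4·0.8 = -0.96
Cov(0.2D_1 + 0.2D_2, 0.3D_1 + 0.3D_2) = (0.2)(0.3)V(D_1) + (0.2)(0.3)V(D_2) + [(0.2)(0.3) + (0.2)(0.3)]Cov(D_1,D_2)
= 0.06·16 + 0.06·0.64 + 0.12·-0.96 = 0.8832

0.883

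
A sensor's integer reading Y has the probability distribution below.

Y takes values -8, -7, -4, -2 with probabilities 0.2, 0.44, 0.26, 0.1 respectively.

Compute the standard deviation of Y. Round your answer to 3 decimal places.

1.968

E[Y] = (-8)(0.2) + (-7)(0.44) + (-4)(0.26) + (-2)(0.1) = -5.92
E[Y²] = (-8)²(0.2) + (-7)²(0.44) + (-4)²(0.26) + (-2)²(0.1) = 38.92
Var(Y) = E[Y²] − (E[Y])² = 38.92 − (-5.92)² = 3.8736
SD(Y) = √3.8736 ≈ 1.968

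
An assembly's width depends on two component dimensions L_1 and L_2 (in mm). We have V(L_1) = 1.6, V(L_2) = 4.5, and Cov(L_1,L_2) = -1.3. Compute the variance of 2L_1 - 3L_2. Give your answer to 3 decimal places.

62.500

V(2L_1 - 3L_2) = (2)²·V(L_1) + (-3)²·V(L_2) + 2·(2)·(-3)·Cov(L_1,L_2)
= 4·1.6 + 9·4.5 + -12·-1.3 = 62.5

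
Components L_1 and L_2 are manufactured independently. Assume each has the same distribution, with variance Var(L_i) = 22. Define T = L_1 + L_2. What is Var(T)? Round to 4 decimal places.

By independence, Var(T) = (1)²Var(L_1) + (1)²Var(L_2)
= (1)²·22 + (1)²·22 = 44

44.0000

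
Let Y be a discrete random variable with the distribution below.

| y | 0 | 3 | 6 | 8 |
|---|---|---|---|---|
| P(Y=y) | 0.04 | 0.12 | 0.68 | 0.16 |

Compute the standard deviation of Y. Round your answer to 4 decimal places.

1.7554

E[Y] = (0)(0.04) + (3)(0.12) + (6)(0.68) + (8)(0.16) = 5.72
E[Y²] = (0)²(0.04) + (3)²(0.12) + (6)²(0.68) + (8)²(0.16) = 35.8
Var(Y) = E[Y²] − (E[Y])² = 35.8 − (5.72)² = 3.0816
sd(Y) = √3.0816 ≈ 1.7554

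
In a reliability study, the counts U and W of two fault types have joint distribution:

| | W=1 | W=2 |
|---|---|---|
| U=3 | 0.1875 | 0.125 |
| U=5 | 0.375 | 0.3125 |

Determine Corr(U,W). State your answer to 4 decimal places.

0.0510

E[U] = 4.375,  E[W] = 1.4375
E[UW] = 6.3125
cov(U,W) = E[UW] − E[U]E[W] = 6.3125 − (4.375)(1.4375) = 0.0234375
V(U) = 0.859375,  V(W) = 0.24609375
ρ = 0.0234375 / √(0.859375·0.24609375) ≈ 0.0510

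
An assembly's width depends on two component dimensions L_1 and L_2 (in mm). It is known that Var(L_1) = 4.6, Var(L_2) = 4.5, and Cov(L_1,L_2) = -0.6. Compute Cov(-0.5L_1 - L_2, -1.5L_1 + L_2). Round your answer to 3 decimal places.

Cov(-0.5L_1 - L_2, -1.5L_1 + L_2) = (-0.5)(-1.5)Var(L_1) + (-1)(1)Var(L_2) + [(-0.5)(1) + (-1)(-1.5)]Cov(L_1,L_2)
= 0.75·4.6 + -1·4.5 + 1·-0.6 = -1.65

-1.650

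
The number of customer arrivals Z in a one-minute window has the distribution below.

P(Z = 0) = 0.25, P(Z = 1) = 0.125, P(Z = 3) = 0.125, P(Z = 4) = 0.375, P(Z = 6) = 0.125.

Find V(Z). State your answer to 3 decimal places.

E[Z] = (0)(0.25) + (1)(0.125) + (3)(0.125) + (4)(0.375) + (6)(0.125) = 2.75
E[Z²] = (0)²(0.25) + (1)²(0.125) + (3)²(0.125) + (4)²(0.375) + (6)²(0.125) = 11.75
V(Z) = E[Z²] − (E[Z])² = 11.75 − (2.75)² = 4.1875

4.188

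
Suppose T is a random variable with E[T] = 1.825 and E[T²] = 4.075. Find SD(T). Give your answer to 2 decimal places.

var(T) = 4.075 − (1.825)² = 0.744375
SD(T) = √0.744375 ≈ 0.86

0.86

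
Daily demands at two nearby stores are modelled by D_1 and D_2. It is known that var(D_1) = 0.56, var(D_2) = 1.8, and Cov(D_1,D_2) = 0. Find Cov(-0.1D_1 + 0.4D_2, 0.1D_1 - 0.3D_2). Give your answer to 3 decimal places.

Cov(-0.1D_1 + 0.4D_2, 0.1D_1 - 0.3D_2) = (-0.1)(0.1)var(D_1) + (0.4)(-0.3)var(D_2) + [(-0.1)(-0.3) + (0.4)(0.1)]Cov(D_1,D_2)
= -0.01·0.56 + -0.12·1.8 + 0.07·0 = -0.2216

-0.222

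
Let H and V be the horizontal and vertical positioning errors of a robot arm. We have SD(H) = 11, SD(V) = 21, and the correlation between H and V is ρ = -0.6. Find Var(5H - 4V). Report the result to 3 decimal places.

Var(H) = (11)² = 121;  Var(V) = (21)² = 441
cov(H,V) = ρ·SD(H)·SD(V) = -0.6·11·21 = -138.6
Var(5H - 4V) = (5)²·Var(H) + (-4)²·Var(V) + 2·(5)·(-4)·cov(H,V)
= 25·121 + 16·441 + -40·-138.6 = 15625

15625.000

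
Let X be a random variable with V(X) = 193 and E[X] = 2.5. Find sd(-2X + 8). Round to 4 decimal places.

V(-2X + 8) = (-2)²·193 = 772
sd(-2X + 8) = √772 ≈ 27.7849

27.7849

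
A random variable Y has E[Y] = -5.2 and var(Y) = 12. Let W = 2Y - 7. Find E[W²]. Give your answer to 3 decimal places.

350.760

E[2Y - 7] = 2·-5.2 − 7 = -17.4
var(2Y - 7) = (2)²·12 = 48
E[W²] = var(W) + (E[W])² = 48 + (-17.4)² = 350.76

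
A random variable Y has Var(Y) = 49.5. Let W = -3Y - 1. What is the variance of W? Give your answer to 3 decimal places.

445.500

Var(-3Y - 1) = (-3)²·Var(Y) = 9·49.5 = 445.5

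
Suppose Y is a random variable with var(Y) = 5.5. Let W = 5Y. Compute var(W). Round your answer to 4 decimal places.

var(5Y) = (5)²·var(Y) = 25·5.5 = 137.5

137.5000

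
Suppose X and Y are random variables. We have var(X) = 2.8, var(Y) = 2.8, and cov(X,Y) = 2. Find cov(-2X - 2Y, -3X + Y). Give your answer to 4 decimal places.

19.2000

cov(-2X - 2Y, -3X + Y) = (-2)(-3)var(X) + (-2)(1)var(Y) + [(-2)(1) + (-2)(-3)]cov(X,Y)
= 6·2.8 + -2·2.8 + 4·2 = 19.2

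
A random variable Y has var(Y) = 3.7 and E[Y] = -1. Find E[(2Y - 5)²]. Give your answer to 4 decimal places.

E[2Y - 5] = 2·-1 − 5 = -7
var(2Y - 5) = (2)²·3.7 = 14.8
E[(2Y - 5)²] = var((2Y - 5)) + (E[(2Y - 5)])² = 14.8 + (-7)² = 63.8

63.8000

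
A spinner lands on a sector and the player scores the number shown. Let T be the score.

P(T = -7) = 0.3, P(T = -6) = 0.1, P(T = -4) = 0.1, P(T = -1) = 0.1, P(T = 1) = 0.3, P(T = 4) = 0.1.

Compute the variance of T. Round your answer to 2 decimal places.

15.65

E[T] = (-7)(0.3) + (-6)(0.1) + (-4)(0.1) + (-1)(0.1) + (1)(0.3) + (4)(0.1) = -2.5
E[T²] = (-7)²(0.3) + (-6)²(0.1) + (-4)²(0.1) + (-1)²(0.1) + (1)²(0.3) + (4)²(0.1) = 21.9
var(T) = E[T²] − (E[T])² = 21.9 − (-2.5)² = 15.65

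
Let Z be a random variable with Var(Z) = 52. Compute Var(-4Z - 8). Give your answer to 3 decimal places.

832.000

Var(-4Z - 8) = (-4)²·Var(Z) = 16·52 = 832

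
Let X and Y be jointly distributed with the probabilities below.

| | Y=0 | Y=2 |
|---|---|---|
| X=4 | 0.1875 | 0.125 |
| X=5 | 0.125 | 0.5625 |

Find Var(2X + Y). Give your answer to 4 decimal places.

2.4375

E[X] = 4.6875,  E[Y] = 1.375,  E[XY] = 6.625
Var(X) = 22.1875 − (4.6875)² = 0.21484375;  Var(Y) = 2.75 − (1.375)² = 0.859375
Cov(X,Y) = 6.625 − (4.6875)(1.375) = 0.1796875
Var(2X + Y) = (2)²·0.21484375 + (1)²·0.859375 + 2·(2)·(1)·0.1796875 = 2.4375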